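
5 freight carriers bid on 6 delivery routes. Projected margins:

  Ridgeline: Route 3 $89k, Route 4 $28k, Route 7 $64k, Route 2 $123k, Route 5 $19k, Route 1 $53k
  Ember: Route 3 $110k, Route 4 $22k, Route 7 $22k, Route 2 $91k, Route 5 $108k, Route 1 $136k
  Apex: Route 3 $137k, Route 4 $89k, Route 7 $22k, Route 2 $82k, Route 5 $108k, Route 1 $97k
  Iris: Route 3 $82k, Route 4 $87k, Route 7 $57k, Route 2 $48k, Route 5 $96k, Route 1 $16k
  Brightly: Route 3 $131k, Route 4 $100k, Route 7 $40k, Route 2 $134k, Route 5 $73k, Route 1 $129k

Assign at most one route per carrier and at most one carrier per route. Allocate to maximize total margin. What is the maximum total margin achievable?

Treat this as an assignment problem: match each carrier to one route.
Optimal: Ridgeline→Route 2 ($123k), Ember→Route 1 ($136k), Apex→Route 3 ($137k), Iris→Route 5 ($96k), Brightly→Route 4 ($100k) — total 123+136+137+96+100 = $592k.
Max-entry greedy (repeatedly take the single best remaining cell) gives $567k, worse by 25.
Checked against all permutations: $592k is optimal.

Maximum total: $592k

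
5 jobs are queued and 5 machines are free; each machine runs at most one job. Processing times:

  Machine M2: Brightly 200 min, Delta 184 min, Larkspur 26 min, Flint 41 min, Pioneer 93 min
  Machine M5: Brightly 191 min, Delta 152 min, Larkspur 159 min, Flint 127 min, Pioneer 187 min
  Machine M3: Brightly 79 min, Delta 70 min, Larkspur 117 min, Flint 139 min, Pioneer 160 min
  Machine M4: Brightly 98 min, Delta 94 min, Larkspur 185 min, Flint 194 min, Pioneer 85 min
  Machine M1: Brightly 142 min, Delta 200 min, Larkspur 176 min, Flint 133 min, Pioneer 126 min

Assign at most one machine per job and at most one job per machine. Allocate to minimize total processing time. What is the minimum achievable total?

Optimal: Brightly→Machine M4 (98 min), Delta→Machine M3 (70 min), Larkspur→Machine M2 (26 min), Flint→Machine M5 (127 min), Pioneer→Machine M1 (126 min) — total 98+70+26+127+126 = 447 min.
Column-greedy (each machine in turn goes to its cheapest remaining job) gives 450 min, worse by 3.
Next-best assignment: Brightly→Machine M1, Delta→Machine M3, Larkspur→Machine M2, Flint→Machine M5, Pioneer→Machine M4 = 450 min.

Min total: 447 min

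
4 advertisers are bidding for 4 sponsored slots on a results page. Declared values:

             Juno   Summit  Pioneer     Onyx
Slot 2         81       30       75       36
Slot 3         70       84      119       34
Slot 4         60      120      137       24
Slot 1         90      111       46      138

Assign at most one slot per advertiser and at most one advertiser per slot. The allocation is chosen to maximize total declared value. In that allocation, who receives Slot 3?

Treat this as an assignment problem: match each advertiser to one slot.
Optimal: Juno→Slot 2 ($81), Summit→Slot 4 ($120), Pioneer→Slot 3 ($119), Onyx→Slot 1 ($138) — total 81+120+119+138 = $458.
Max-entry greedy (repeatedly take the single best remaining cell) gives $440, worse by 18.
Next-best assignment: Juno→Slot 2, Summit→Slot 3, Pioneer→Slot 4, Onyx→Slot 1 = $440.
Swapping Summit↔Juno (Summit→Slot 2 $30, Juno→Slot 4 $60) loses 111.
No other one-to-one assignment exceeds $458.
Pioneer's own top slot is Slot 4 ($137), but forcing Pioneer→Slot 4 and reassigning the rest optimally gives only $440 — worse by 18.

Pioneer receives Slot 3.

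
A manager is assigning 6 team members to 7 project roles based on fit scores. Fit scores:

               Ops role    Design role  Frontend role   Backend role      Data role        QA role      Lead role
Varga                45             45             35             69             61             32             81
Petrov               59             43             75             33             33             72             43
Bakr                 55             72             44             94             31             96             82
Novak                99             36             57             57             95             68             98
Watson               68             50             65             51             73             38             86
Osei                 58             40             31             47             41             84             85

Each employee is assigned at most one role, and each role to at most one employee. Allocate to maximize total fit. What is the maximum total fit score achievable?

This is a one-to-one assignment (maximum-weight bipartite matching).
Optimal: Varga→Lead role (81 pts), Petrov→Frontend role (75 pts), Bakr→Backend role (94 pts), Novak→Ops role (99 pts), Watson→Data role (73 pts), Osei→QA role (84 pts) — total 81+75+94+99+73+84 = 506 pts.
Row-greedy (each employee in turn takes its best remaining role) gives 471 pts, worse by 35.
Next-best assignment: Varga→Data role, Petrov→Frontend role, Bakr→Backend role, Novak→Ops role, Watson→Lead role, Osei→QA role = 499 pts.
Swapping Petrov↔Watson (Petrov→Data role 33 pts, Watson→Frontend role 65 pts) loses 50.
Every other assignment is strictly worse.

Max total: 506 pts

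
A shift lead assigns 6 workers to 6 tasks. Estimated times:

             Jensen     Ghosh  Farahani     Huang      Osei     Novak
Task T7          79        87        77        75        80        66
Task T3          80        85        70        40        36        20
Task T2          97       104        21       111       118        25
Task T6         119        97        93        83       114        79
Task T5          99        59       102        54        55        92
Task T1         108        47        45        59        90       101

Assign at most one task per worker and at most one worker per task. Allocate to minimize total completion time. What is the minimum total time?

Minimum total: 305 min

This is the linear assignment problem.
Optimal: Jensen→Task T7 (79 min), Ghosh→Task T1 (47 min), Farahani→Task T2 (21 min), Huang→Task T6 (83 min), Osei→Task T5 (55 min), Novak→Task T3 (20 min) — total 79+47+21+83+55+20 = 305 min.
Min-entry greedy (repeatedly take the single cheapest remaining cell) gives 335 min, worse by 30.
Next-best assignment: Jensen→Task T7, Ghosh→Task T1, Farahani→Task T2, Huang→Task T5, Osei→Task T3, Novak→Task T6 = 316 min.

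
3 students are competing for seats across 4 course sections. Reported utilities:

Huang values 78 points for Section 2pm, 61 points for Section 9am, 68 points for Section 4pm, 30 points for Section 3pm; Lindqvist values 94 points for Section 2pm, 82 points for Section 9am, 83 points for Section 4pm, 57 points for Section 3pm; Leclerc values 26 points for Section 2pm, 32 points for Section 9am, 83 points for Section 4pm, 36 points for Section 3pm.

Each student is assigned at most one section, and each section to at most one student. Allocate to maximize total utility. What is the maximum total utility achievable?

Maximum total: 243 points

Optimal: Huang→Section 2pm (78 points), Lindqvist→Section 9am (82 points), Leclerc→Section 4pm (83 points) — total 78+82+83 = 243 points.
Row-greedy (each student in turn takes its best remaining section) gives 197 points, worse by 46.
Next-best assignment: Huang→Section 9am, Lindqvist→Section 2pm, Leclerc→Section 4pm = 238 points.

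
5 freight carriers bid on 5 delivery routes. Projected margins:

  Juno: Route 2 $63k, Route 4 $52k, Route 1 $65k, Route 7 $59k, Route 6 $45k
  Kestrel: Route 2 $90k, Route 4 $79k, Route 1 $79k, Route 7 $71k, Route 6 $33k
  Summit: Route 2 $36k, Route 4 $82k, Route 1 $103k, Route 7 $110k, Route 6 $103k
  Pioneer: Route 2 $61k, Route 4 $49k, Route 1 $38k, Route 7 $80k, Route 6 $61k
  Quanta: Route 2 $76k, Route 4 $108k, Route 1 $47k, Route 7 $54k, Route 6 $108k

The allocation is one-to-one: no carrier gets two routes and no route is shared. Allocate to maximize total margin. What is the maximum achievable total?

Optimal: Juno→Route 1 ($65k), Kestrel→Route 2 ($90k), Summit→Route 6 ($103k), Pioneer→Route 7 ($80k), Quanta→Route 4 ($108k) — total 65+90+103+80+108 = $446k.
Row-greedy (each carrier in turn takes its best remaining route) gives $434k, worse by 12.
Swapping Quanta↔Juno (Quanta→Route 1 $47k, Juno→Route 4 $52k) loses 74.

Maximum total: $446k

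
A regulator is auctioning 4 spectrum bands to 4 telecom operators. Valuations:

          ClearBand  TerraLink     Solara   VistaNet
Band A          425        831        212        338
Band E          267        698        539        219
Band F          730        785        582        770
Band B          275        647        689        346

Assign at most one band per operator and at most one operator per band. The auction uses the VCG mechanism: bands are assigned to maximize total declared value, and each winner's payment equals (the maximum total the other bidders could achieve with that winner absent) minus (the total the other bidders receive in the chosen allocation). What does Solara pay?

Solara pays $14M.

Efficient allocation: ClearBand→Band A ($425M), TerraLink→Band E ($698M), Solara→Band B ($689M), VistaNet→Band F ($770M); total welfare W = $2582M.
Solara receives Band B at value $689M, so the others get W − 689 = $1893M.
Without Solara: best allocation of the remaining 3 bidders over all 4 bands is ClearBand→Band F ($730M), TerraLink→Band A ($831M), VistaNet→Band B ($346M), total $1907M.
VCG payment = (others' best without Solara) − (others' welfare with Solara) = 1907 − 1893 = $14M.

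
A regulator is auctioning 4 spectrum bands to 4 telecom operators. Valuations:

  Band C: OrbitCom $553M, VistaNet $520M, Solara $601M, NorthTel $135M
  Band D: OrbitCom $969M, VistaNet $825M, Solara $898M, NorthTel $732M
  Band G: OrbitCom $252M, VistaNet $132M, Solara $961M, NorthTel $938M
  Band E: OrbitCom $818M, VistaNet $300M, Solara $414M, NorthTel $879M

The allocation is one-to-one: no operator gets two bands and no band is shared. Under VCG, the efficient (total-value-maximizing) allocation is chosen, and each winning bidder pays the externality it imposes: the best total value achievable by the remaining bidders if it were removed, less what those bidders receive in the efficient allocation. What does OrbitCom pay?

Efficient allocation: OrbitCom→Band D ($969M), VistaNet→Band C ($520M), Solara→Band G ($961M), NorthTel→Band E ($879M); total welfare W = $3329M.
OrbitCom receives Band D at value $969M, so the others get W − 969 = $2360M.
Without OrbitCom: best allocation of the remaining 3 bidders over all 4 bands is VistaNet→Band D ($825M), Solara→Band G ($961M), NorthTel→Band E ($879M), total $2665M.
VCG payment = (others' best without OrbitCom) − (others' welfare with OrbitCom) = 2665 − 2360 = $305M.

OrbitCom pays $305M.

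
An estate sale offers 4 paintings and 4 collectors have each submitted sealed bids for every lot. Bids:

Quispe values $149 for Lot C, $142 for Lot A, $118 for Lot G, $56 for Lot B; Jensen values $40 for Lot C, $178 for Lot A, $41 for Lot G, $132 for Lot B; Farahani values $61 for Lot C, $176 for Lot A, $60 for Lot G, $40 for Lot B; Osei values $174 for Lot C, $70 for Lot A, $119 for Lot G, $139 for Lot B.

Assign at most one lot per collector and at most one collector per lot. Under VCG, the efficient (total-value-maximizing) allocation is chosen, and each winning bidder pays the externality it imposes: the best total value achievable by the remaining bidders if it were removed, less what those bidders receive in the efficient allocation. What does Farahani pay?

Farahani pays $46.

Efficient allocation: Quispe→Lot G ($118), Jensen→Lot B ($132), Farahani→Lot A ($176), Osei→Lot C ($174); total welfare W = $600.
Farahani receives Lot A at value $176, so the others get W − 176 = $424.
Without Farahani: best allocation of the remaining 3 bidders over all 4 lots is Quispe→Lot G ($118), Jensen→Lot A ($178), Osei→Lot C ($174), total $470.
VCG payment = (others' best without Farahani) − (others' welfare with Farahani) = 470 − 424 = $46.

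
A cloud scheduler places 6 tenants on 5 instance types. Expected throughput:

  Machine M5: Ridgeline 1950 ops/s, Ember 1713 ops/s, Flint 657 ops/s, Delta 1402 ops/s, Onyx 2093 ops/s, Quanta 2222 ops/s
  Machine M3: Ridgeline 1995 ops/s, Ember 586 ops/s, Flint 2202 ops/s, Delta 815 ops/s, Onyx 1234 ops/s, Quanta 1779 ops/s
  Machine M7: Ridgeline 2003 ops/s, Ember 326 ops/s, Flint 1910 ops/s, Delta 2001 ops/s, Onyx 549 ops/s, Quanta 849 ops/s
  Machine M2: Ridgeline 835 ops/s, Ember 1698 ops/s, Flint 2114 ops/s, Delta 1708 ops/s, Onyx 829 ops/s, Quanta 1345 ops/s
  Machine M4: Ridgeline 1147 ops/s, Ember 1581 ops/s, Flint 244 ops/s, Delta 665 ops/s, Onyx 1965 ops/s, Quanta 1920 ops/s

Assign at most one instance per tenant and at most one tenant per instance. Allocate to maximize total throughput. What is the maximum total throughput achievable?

Maximum total: 10297 ops/s

This is the linear assignment problem.
Optimal: Quanta→Machine M5 (2222 ops/s), Ridgeline→Machine M3 (1995 ops/s), Delta→Machine M7 (2001 ops/s), Flint→Machine M2 (2114 ops/s), Onyx→Machine M4 (1965 ops/s) — total 2222+1995+2001+2114+1965 = 10297 ops/s.
Max-entry greedy (repeatedly take the single best remaining cell) gives 10100 ops/s, worse by 197.
Swapping Quanta↔Onyx (Quanta→Machine M4 1920 ops/s, Onyx→Machine M5 2093 ops/s) loses 174.
No other one-to-one assignment exceeds 10297 ops/s.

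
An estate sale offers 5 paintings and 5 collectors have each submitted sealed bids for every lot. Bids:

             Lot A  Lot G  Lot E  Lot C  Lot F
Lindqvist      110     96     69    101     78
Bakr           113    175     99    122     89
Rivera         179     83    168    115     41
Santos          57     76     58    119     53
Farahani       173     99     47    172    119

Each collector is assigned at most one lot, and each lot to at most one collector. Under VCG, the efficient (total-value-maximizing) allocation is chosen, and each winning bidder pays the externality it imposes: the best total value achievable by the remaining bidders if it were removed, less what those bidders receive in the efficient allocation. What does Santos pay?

Efficient allocation: Lindqvist→Lot F ($78), Bakr→Lot G ($175), Rivera→Lot E ($168), Santos→Lot C ($119), Farahani→Lot A ($173); total welfare W = $713.
Santos receives Lot C at value $119, so the others get W − 119 = $594.
Without Santos: best allocation of the remaining 4 bidders over all 5 lots is Lindqvist→Lot A ($110), Bakr→Lot G ($175), Rivera→Lot E ($168), Farahani→Lot C ($172), total $625.
VCG payment = (others' best without Santos) − (others' welfare with Santos) = 625 − 594 = $31.

Santos pays $31.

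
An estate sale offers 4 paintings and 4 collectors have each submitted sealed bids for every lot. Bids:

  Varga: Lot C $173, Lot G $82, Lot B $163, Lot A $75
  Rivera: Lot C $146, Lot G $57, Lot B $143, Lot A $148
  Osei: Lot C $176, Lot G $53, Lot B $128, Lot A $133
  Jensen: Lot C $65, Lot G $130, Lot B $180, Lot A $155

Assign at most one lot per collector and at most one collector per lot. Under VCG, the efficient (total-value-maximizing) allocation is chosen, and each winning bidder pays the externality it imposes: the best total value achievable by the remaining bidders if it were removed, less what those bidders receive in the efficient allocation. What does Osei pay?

Efficient allocation: Varga→Lot B ($163), Rivera→Lot A ($148), Osei→Lot C ($176), Jensen→Lot G ($130); total welfare W = $617.
Osei receives Lot C at value $176, so the others get W − 176 = $441.
Without Osei: best allocation of the remaining 3 bidders over all 4 lots is Varga→Lot C ($173), Rivera→Lot A ($148), Jensen→Lot B ($180), total $501.
VCG payment = (others' best without Osei) − (others' welfare with Osei) = 501 − 441 = $60.

Osei pays $60.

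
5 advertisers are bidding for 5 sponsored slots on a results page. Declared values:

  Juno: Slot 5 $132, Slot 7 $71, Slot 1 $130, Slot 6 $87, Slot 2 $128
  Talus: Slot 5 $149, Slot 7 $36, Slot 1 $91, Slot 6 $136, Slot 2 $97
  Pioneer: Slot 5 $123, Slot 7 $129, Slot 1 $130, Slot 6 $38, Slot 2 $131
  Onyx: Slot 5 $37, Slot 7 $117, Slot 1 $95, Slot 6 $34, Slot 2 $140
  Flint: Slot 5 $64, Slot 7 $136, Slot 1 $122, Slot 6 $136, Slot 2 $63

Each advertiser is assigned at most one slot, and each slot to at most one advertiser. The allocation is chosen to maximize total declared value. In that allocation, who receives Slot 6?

Flint receives Slot 6.

Treat this as an assignment problem: match each advertiser to one slot.
Optimal: Juno→Slot 1 ($130), Talus→Slot 5 ($149), Pioneer→Slot 7 ($129), Onyx→Slot 2 ($140), Flint→Slot 6 ($136) — total 130+149+129+140+136 = $684.
Row-greedy (each advertiser in turn takes its best remaining slot) gives $638, worse by 46.
Next-best assignment: Juno→Slot 5, Talus→Slot 6, Pioneer→Slot 1, Onyx→Slot 2, Flint→Slot 7 = $674.
Every other assignment is strictly worse.
Flint's own top slot is Slot 7 ($136), but forcing Flint→Slot 7 and reassigning the rest optimally gives only $674 — worse by 10.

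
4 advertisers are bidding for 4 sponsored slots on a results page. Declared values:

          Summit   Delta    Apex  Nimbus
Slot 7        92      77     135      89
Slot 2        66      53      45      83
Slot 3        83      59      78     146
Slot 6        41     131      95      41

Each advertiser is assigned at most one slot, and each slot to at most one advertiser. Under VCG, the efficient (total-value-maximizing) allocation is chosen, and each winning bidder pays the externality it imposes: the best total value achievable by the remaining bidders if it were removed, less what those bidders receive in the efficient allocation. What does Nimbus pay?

Nimbus pays $17.

Efficient allocation: Summit→Slot 2 ($66), Delta→Slot 6 ($131), Apex→Slot 7 ($135), Nimbus→Slot 3 ($146); total welfare W = $478.
Nimbus receives Slot 3 at value $146, so the others get W − 146 = $332.
Without Nimbus: best allocation of the remaining 3 bidders over all 4 slots is Summit→Slot 3 ($83), Delta→Slot 6 ($131), Apex→Slot 7 ($135), total $349.
VCG payment = (others' best without Nimbus) − (others' welfare with Nimbus) = 349 − 332 = $17.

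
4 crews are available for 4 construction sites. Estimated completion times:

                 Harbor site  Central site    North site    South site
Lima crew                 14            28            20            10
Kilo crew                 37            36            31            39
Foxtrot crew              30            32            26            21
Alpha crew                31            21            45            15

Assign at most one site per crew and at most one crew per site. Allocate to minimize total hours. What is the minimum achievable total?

Minimum total: 87 hours

Optimal: Lima crew→Harbor site (14 hours), Kilo crew→North site (31 hours), Foxtrot crew→South site (21 hours), Alpha crew→Central site (21 hours) — total 14+31+21+21 = 87 hours.
Min-entry greedy (repeatedly take the single cheapest remaining cell) gives 94 hours, worse by 7.
Next-best assignment: Lima crew→Harbor site, Kilo crew→Central site, Foxtrot crew→North site, Alpha crew→South site = 91 hours.
Swapping Lima crew↔Alpha crew (Lima crew→Central site 28 hours, Alpha crew→Harbor site 31 hours) adds 24.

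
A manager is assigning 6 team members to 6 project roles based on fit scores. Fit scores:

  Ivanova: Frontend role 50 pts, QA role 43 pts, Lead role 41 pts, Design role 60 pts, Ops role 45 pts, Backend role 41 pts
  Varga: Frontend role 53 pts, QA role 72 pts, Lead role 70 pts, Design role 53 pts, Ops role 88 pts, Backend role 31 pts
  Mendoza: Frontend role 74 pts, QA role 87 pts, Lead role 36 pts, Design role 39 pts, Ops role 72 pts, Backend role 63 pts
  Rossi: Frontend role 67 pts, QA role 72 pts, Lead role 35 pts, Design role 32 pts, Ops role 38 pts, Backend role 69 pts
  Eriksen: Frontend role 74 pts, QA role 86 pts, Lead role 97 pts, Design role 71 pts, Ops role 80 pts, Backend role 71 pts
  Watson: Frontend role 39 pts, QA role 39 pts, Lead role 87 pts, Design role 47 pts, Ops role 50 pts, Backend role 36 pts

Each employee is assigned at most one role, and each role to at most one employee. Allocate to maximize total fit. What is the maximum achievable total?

Max total: 465 pts

This is a one-to-one assignment (maximum-weight bipartite matching).
Optimal: Ivanova→Design role (60 pts), Varga→Ops role (88 pts), Mendoza→QA role (87 pts), Rossi→Backend role (69 pts), Eriksen→Frontend role (74 pts), Watson→Lead role (87 pts) — total 60+88+87+69+74+87 = 465 pts.
Column-greedy (each role in turn goes to its best remaining employee) gives 464 pts, worse by 1.
Swapping Varga↔Eriksen (Varga→Frontend role 53 pts, Eriksen→Ops role 80 pts) loses 29.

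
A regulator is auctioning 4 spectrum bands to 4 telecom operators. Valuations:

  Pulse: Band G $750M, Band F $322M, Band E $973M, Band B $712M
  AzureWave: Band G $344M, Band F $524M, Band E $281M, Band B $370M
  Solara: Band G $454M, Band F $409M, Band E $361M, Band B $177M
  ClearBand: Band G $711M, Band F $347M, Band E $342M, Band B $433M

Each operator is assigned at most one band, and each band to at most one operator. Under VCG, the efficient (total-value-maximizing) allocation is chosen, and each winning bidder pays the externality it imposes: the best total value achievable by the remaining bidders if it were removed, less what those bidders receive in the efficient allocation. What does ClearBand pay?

Efficient allocation: Pulse→Band E ($973M), AzureWave→Band B ($370M), Solara→Band F ($409M), ClearBand→Band G ($711M); total welfare W = $2463M.
ClearBand receives Band G at value $711M, so the others get W − 711 = $1752M.
Without ClearBand: best allocation of the remaining 3 bidders over all 4 bands is Pulse→Band E ($973M), AzureWave→Band F ($524M), Solara→Band G ($454M), total $1951M.
VCG payment = (others' best without ClearBand) − (others' welfare with ClearBand) = 1951 − 1752 = $199M.

ClearBand pays $199M.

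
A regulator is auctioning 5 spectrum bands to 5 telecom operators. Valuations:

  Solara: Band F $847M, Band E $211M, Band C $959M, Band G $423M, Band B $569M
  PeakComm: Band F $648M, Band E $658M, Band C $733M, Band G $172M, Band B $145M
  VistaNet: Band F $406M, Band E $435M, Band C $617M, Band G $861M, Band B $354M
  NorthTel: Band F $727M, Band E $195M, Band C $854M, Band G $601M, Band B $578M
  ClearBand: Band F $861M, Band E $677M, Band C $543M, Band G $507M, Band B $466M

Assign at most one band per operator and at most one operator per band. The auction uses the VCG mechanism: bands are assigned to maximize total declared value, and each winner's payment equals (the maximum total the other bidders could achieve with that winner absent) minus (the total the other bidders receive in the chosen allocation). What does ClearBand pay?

Efficient allocation: Solara→Band C ($959M), PeakComm→Band E ($658M), VistaNet→Band G ($861M), NorthTel→Band B ($578M), ClearBand→Band F ($861M); total welfare W = $3917M.
ClearBand receives Band F at value $861M, so the others get W − 861 = $3056M.
Without ClearBand: best allocation of the remaining 4 bidders over all 5 bands is Solara→Band F ($847M), PeakComm→Band E ($658M), VistaNet→Band G ($861M), NorthTel→Band C ($854M), total $3220M.
VCG payment = (others' best without ClearBand) − (others' welfare with ClearBand) = 3220 − 3056 = $164M.

ClearBand pays $164M.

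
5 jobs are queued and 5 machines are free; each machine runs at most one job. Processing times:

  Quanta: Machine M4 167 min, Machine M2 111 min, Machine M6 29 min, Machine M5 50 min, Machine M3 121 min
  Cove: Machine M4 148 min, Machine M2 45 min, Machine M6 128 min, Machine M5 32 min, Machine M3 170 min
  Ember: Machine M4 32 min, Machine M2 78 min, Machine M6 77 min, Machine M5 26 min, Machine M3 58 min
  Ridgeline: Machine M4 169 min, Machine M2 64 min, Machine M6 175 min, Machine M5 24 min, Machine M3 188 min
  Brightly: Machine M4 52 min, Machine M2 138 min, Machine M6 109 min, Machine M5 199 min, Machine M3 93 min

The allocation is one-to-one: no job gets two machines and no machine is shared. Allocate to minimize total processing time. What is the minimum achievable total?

Minimum total: 208 min

This is the linear assignment problem.
Optimal: Quanta→Machine M6 (29 min), Cove→Machine M2 (45 min), Ember→Machine M3 (58 min), Ridgeline→Machine M5 (24 min), Brightly→Machine M4 (52 min) — total 29+45+58+24+52 = 208 min.
Min-entry greedy (repeatedly take the single cheapest remaining cell) gives 223 min, worse by 15.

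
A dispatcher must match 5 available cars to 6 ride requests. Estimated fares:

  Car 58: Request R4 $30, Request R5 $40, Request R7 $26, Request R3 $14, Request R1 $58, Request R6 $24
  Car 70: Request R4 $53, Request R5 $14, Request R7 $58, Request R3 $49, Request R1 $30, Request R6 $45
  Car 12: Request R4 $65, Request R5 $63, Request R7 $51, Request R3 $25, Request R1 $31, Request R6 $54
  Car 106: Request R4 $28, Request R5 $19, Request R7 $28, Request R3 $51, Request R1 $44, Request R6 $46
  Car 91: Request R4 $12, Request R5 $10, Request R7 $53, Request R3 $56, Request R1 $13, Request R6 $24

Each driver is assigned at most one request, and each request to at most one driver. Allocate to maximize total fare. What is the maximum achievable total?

Optimal: Car 58→Request R1 ($58), Car 70→Request R7 ($58), Car 12→Request R4 ($65), Car 106→Request R6 ($46), Car 91→Request R3 ($56) — total 58+58+65+46+56 = $283.
Row-greedy (each driver in turn takes its best remaining request) gives $256, worse by 27.

Maximum total: $283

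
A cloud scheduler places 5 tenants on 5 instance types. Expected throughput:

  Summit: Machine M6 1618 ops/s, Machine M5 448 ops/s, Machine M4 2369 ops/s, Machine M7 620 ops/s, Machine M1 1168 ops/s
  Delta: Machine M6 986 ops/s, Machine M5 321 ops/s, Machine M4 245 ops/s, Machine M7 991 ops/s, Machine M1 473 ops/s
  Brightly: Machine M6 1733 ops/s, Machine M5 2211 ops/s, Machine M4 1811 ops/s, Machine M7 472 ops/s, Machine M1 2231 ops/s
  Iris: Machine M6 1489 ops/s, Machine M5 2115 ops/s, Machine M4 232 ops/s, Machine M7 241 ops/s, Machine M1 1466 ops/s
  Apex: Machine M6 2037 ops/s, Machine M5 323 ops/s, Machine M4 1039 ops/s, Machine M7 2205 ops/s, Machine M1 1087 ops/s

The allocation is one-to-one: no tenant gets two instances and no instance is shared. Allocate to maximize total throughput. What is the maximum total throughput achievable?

Maximum total: 9906 ops/s

This is a one-to-one assignment (maximum-weight bipartite matching).
Optimal: Summit→Machine M4 (2369 ops/s), Delta→Machine M6 (986 ops/s), Brightly→Machine M1 (2231 ops/s), Iris→Machine M5 (2115 ops/s), Apex→Machine M7 (2205 ops/s) — total 2369+986+2231+2115+2205 = 9906 ops/s.
Row-greedy (each tenant in turn takes its best remaining instance) gives 9743 ops/s, worse by 163.
Every other assignment is strictly worse.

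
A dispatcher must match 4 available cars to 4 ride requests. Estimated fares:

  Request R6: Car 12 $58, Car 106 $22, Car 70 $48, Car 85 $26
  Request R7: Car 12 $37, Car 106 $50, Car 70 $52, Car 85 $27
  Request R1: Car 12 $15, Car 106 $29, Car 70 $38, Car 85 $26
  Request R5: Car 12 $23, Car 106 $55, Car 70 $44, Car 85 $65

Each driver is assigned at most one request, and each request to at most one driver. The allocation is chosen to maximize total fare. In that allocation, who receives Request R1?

Car 70 receives Request R1.

Optimal: Car 12→Request R6 ($58), Car 106→Request R7 ($50), Car 70→Request R1 ($38), Car 85→Request R5 ($65) — total 58+50+38+65 = $211.
Max-entry greedy (repeatedly take the single best remaining cell) gives $204, worse by 7.
Swapping Car 85↔Car 70 (Car 85→Request R1 $26, Car 70→Request R5 $44) loses 33.
Every other assignment is strictly worse.
Car 70's own top request is Request R7 ($52), but forcing Car 70→Request R7 and reassigning the rest optimally gives only $204 — worse by 7.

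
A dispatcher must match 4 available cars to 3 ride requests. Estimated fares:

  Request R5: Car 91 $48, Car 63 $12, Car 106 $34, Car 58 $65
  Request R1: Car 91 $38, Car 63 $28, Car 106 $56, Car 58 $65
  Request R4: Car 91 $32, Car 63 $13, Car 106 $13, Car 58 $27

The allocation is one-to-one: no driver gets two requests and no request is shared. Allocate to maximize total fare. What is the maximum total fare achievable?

This is the linear assignment problem.
Optimal: Car 58→Request R5 ($65), Car 106→Request R1 ($56), Car 91→Request R4 ($32) — total 65+56+32 = $153.
Row-greedy (each driver in turn takes its best remaining request) gives $89, worse by 64.
Next-best assignment: Car 58→Request R5, Car 106→Request R1, Car 63→Request R4 = $134.

Max total: $153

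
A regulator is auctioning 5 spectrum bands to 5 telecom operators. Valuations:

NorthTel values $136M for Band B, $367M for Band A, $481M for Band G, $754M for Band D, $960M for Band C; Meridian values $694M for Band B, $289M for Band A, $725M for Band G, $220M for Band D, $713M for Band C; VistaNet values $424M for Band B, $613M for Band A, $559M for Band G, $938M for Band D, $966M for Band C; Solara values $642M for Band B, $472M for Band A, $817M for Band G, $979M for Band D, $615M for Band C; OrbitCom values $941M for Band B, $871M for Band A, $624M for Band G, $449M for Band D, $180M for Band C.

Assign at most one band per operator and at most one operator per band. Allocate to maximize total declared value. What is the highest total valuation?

Optimal: NorthTel→Band C ($960M), Meridian→Band B ($694M), VistaNet→Band D ($938M), Solara→Band G ($817M), OrbitCom→Band A ($871M) — total 960+694+938+817+871 = $4280M.
Max-entry greedy (repeatedly take the single best remaining cell) gives $3978M, worse by 302.

Max total: $4280M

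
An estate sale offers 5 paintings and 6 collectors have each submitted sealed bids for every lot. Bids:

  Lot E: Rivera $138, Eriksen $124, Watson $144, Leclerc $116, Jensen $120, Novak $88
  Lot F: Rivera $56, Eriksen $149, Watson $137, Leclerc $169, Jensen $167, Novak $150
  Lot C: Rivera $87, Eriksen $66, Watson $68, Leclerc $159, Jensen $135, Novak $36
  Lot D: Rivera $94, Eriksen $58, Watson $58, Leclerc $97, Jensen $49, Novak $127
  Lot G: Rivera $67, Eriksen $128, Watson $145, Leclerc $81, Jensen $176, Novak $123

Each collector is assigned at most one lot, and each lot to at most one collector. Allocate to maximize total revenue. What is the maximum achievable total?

Optimal: Watson→Lot E ($144), Eriksen→Lot F ($149), Leclerc→Lot C ($159), Novak→Lot D ($127), Jensen→Lot G ($176) — total 144+149+159+127+176 = $755.
Column-greedy (each lot in turn goes to its best remaining collector) gives $703, worse by 52.
Next-best assignment: Rivera→Lot E, Eriksen→Lot F, Leclerc→Lot C, Novak→Lot D, Jensen→Lot G = $749.
Every other assignment is strictly worse.

Max total: $755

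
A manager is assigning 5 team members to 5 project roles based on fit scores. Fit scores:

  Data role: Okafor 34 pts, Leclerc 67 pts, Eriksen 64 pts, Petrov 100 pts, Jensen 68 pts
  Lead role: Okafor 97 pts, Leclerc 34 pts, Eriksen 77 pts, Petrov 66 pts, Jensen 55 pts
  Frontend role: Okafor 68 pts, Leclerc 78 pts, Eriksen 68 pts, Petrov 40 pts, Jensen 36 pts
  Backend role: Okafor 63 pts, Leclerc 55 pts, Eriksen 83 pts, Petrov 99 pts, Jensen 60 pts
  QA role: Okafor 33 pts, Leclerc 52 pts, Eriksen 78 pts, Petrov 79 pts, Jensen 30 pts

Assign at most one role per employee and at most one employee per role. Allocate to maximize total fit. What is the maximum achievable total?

Max total: 420 pts

Optimal: Okafor→Lead role (97 pts), Leclerc→Frontend role (78 pts), Eriksen→QA role (78 pts), Petrov→Backend role (99 pts), Jensen→Data role (68 pts) — total 97+78+78+99+68 = 420 pts.
Max-entry greedy (repeatedly take the single best remaining cell) gives 388 pts, worse by 32.
Next-best assignment: Okafor→Lead role, Leclerc→Frontend role, Eriksen→QA role, Petrov→Data role, Jensen→Backend role = 413 pts.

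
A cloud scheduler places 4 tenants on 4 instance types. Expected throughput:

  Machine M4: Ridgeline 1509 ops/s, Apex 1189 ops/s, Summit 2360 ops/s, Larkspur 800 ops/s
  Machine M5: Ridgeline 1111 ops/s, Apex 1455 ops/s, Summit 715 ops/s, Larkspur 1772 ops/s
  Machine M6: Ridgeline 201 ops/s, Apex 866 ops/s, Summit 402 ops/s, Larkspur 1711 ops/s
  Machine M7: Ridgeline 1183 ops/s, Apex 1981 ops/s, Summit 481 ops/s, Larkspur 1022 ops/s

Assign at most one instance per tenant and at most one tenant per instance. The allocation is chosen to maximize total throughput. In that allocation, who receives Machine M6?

Larkspur receives Machine M6.

Optimal: Ridgeline→Machine M5 (1111 ops/s), Apex→Machine M7 (1981 ops/s), Summit→Machine M4 (2360 ops/s), Larkspur→Machine M6 (1711 ops/s) — total 1111+1981+2360+1711 = 7163 ops/s.
Column-greedy (each instance in turn goes to its best remaining tenant) gives 6181 ops/s, worse by 982.
Next-best assignment: Ridgeline→Machine M7, Apex→Machine M5, Summit→Machine M4, Larkspur→Machine M6 = 6709 ops/s.
Checked against all permutations: 7163 ops/s is optimal.
Larkspur's own top instance is Machine M5 (1772 ops/s), but forcing Larkspur→Machine M5 and reassigning the rest optimally gives only 6314 ops/s — worse by 849.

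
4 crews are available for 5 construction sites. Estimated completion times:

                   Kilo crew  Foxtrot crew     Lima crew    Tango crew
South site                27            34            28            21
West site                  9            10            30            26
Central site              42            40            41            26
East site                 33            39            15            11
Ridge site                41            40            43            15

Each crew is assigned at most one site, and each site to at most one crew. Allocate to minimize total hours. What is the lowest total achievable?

Minimum total: 67 hours

Optimal: Kilo crew→South site (27 hours), Foxtrot crew→West site (10 hours), Lima crew→East site (15 hours), Tango crew→Ridge site (15 hours) — total 27+10+15+15 = 67 hours.
Min-entry greedy (repeatedly take the single cheapest remaining cell) gives 88 hours, worse by 21.
Every other assignment is strictly worse.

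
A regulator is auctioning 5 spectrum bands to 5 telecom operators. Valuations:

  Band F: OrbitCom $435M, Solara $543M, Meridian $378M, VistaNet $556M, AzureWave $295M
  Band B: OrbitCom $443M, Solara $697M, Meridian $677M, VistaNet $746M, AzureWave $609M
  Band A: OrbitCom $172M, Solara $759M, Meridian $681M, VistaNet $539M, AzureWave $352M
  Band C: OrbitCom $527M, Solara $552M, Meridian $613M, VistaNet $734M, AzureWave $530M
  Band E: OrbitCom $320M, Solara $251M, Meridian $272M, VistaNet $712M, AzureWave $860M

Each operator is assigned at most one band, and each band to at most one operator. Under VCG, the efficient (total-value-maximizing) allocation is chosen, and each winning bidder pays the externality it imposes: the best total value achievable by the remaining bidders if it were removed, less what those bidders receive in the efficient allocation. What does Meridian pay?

Meridian pays $104M.

Efficient allocation: OrbitCom→Band F ($435M), Solara→Band A ($759M), Meridian→Band B ($677M), VistaNet→Band C ($734M), AzureWave→Band E ($860M); total welfare W = $3465M.
Meridian receives Band B at value $677M, so the others get W − 677 = $2788M.
Without Meridian: best allocation of the remaining 4 bidders over all 5 bands is OrbitCom→Band C ($527M), Solara→Band A ($759M), VistaNet→Band B ($746M), AzureWave→Band E ($860M), total $2892M.
VCG payment = (others' best without Meridian) − (others' welfare with Meridian) = 2892 − 2788 = $104M.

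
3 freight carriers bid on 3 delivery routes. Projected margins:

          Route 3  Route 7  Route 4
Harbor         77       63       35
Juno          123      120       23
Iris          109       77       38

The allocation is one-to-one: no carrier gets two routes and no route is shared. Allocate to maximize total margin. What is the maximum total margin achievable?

Optimal: Harbor→Route 4 ($35k), Juno→Route 7 ($120k), Iris→Route 3 ($109k) — total 35+120+109 = $264k.
Max-entry greedy (repeatedly take the single best remaining cell) gives $235k, worse by 29.
Swapping Iris↔Juno (Iris→Route 7 $77k, Juno→Route 3 $123k) loses 29.

Max total: $264k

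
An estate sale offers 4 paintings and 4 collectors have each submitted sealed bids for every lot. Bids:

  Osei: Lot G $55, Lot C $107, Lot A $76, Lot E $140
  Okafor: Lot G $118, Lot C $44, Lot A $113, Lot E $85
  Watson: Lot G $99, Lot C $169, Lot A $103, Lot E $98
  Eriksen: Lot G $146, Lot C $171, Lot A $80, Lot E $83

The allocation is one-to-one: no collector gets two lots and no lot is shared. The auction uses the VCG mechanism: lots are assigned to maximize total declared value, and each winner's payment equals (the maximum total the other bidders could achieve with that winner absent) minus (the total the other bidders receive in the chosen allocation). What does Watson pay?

Watson pays $30.

Efficient allocation: Osei→Lot E ($140), Okafor→Lot A ($113), Watson→Lot C ($169), Eriksen→Lot G ($146); total welfare W = $568.
Watson receives Lot C at value $169, so the others get W − 169 = $399.
Without Watson: best allocation of the remaining 3 bidders over all 4 lots is Osei→Lot E ($140), Okafor→Lot G ($118), Eriksen→Lot C ($171), total $429.
VCG payment = (others' best without Watson) − (others' welfare with Watson) = 429 − 399 = $30.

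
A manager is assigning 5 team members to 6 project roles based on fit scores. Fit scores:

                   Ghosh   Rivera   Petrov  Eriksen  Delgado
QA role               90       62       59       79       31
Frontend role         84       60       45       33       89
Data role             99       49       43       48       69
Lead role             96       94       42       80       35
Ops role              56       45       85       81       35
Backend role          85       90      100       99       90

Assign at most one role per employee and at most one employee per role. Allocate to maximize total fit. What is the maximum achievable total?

Optimal: Ghosh→Data role (99 pts), Rivera→Lead role (94 pts), Petrov→Ops role (85 pts), Eriksen→Backend role (99 pts), Delgado→Frontend role (89 pts) — total 99+94+85+99+89 = 466 pts.
Row-greedy (each employee in turn takes its best remaining role) gives 463 pts, worse by 3.
Swapping Eriksen↔Ghosh (Eriksen→Data role 48 pts, Ghosh→Backend role 85 pts) loses 65.
No other one-to-one assignment exceeds 466 pts.

Maximum total: 466 pts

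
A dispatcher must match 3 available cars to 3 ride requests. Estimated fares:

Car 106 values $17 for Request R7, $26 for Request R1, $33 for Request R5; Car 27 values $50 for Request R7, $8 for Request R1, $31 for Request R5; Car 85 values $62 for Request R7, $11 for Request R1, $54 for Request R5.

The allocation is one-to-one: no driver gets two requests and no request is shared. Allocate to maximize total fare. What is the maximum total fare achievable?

This is a one-to-one assignment (maximum-weight bipartite matching).
Optimal: Car 106→Request R1 ($26), Car 27→Request R7 ($50), Car 85→Request R5 ($54) — total 26+50+54 = $130.
Swapping Car 27↔Car 85 (Car 27→Request R5 $31, Car 85→Request R7 $62) loses 11.

Max total: $130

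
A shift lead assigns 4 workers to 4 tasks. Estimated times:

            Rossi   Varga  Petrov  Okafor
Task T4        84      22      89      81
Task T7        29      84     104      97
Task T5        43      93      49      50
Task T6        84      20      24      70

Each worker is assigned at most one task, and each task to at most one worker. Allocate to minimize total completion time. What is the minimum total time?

Minimum total: 125 min

This is the linear assignment problem.
Optimal: Rossi→Task T7 (29 min), Varga→Task T4 (22 min), Petrov→Task T6 (24 min), Okafor→Task T5 (50 min) — total 29+22+24+50 = 125 min.
Next-best assignment: Rossi→Task T7, Varga→Task T4, Petrov→Task T5, Okafor→Task T6 = 170 min.
Every other assignment is strictly worse.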